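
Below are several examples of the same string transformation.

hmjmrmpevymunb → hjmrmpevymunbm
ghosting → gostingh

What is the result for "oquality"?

Rule — move the first character to the end, then swap the first and last characters.
Starting from "oquality": after the first operation, "qualityo"; after the second, "oualityq".
(Check on "hmjmrmpevymunb": → "mjmrmpevymunbh" → "hjmrmpevymunbm" ✓)

oualityq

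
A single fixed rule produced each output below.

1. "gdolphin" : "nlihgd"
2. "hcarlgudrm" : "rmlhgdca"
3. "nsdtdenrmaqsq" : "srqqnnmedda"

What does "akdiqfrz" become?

qkifda

Looking at the pairs, the operation is to sort the characters into reverse alphabetical order, then delete the first 2 characters.
For "akdiqfrz", step one produces "zrqkifda"; step two turns that into "qkifda".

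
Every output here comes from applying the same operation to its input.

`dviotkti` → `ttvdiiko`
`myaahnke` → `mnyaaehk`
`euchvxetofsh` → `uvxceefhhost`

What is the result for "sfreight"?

rstefghi

Each output is the input with this applied: sort the characters into alphabetical order, then move the last 3 characters to the front (rotate right by 3).
On "sfreight": the first step gives "efghirst", and the second then gives "rstefghi".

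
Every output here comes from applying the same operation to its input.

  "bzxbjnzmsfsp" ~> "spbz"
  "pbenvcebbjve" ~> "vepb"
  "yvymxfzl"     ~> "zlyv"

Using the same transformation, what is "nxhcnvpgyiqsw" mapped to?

Looking at the pairs, the operation is to move the last 2 characters to the front (rotate right by 2), then keep only the first 4 characters.
On "nxhcnvpgyiqsw": the first step gives "swnxhcnvpgyiq", and the second then gives "swnx".

swnx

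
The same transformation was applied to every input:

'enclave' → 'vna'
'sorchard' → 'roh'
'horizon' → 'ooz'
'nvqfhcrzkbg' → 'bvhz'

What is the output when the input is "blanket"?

Each output is the input with this applied: move the last 2 characters to the front (rotate right by 2), then keep one character in every 3, starting at position 1 (positions 1st, 4th, 7th, ...).
Applying both steps to "blanket": "etblank", then "elk".

elk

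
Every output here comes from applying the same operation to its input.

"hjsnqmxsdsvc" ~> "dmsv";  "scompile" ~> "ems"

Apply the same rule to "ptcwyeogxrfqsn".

enqty

What's happening: sort the characters into alphabetical order, then keep one character in every 3, starting at position 2 (positions 2nd, 5th, 8th, ...).
Working it through for "ptcwyeogxrfqsn": intermediate "cefgnopqrstwxy", final "enqty".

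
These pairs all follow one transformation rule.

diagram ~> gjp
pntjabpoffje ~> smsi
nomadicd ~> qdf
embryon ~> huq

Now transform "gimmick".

jpn

The rule is to shift every letter 3 places forward in the alphabet (wrapping around), then keep one character in every 3, starting at position 1 (positions 1st, 4th, 7th, ...).
"gimmick" → "jpn".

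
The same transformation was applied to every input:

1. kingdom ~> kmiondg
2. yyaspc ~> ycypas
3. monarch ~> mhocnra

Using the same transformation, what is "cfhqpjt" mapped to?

ctfjhpq

In each case the input is transformed by: take characters alternately from the front and the back (1st, last, 2nd, 2nd-last, ...).
Applying that to "cfhqpjt" gives "ctfjhpq".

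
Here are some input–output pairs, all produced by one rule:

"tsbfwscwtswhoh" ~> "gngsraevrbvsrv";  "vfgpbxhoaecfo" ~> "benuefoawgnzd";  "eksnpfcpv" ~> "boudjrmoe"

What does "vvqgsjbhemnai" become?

Rule — move the last 3 characters to the front (rotate right by 3), then shift every letter 1 place backward in the alphabet (wrapping around).
Applying that to "vvqgsjbhemnai" gives "mzhuupfriagdl".

mzhuupfriagdl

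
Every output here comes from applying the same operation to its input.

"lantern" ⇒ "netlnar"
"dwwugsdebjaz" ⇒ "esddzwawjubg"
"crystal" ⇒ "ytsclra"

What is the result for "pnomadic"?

dmapcnio

The transformation: take characters alternately from the front and the back (1st, last, 2nd, 2nd-last, ...), then move the last 3 characters to the front (rotate right by 3).
"pnomadic" → "pcniodma" → "dmapcnio".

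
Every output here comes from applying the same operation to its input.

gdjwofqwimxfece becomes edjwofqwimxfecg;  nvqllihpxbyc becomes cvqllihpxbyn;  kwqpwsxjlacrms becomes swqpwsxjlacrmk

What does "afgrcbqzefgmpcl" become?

Each output is the input with this applied: swap the first and last characters.
On "afgrcbqzefgmpcl" that produces "lfgrcbqzefgmpca".

lfgrcbqzefgmpca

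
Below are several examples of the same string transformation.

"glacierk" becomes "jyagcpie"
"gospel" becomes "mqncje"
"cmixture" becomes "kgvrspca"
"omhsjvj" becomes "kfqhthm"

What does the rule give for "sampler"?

yknjcpq

The pattern: shift every letter 2 places backward in the alphabet (wrapping around), then move the first character to the end.
Starting from "sampler": after the first operation, "qyknjcp"; after the second, "yknjcpq".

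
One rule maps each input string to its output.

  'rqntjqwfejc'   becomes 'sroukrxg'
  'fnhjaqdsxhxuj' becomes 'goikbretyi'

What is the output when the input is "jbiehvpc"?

kcjfi

The pattern: shift every letter 1 place forward in the alphabet (wrapping around), then delete the last 3 characters.
"jbiehvpc" → "kcjfiwqd" → "kcjfi".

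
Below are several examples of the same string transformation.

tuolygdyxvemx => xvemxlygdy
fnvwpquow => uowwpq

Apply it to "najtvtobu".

The rule is to delete the first 3 characters, then swap the front and back halves of the string.
"najtvtobu" → "tvtobu" → "obutvt".
(Check on "fnvwpquow": → "wpquow" → "uowwpq" ✓)

obutvt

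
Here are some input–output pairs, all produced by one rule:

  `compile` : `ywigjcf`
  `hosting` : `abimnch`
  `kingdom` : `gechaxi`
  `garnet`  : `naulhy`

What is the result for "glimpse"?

yafcgjm

Each output is the input with this applied: shift every letter 6 places backward in the alphabet (wrapping around), then move the last character to the front.
On "glimpse": the first step gives "afcgjmy", and the second then gives "yafcgjm".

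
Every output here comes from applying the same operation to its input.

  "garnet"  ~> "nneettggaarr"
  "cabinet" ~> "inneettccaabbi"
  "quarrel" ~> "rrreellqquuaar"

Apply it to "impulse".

ullsseeiimmppu

The rule is to double every character, then swap the front and back halves of the string.
On "impulse": the first step gives "iimmppuullssee", and the second then gives "ullsseeiimmppu".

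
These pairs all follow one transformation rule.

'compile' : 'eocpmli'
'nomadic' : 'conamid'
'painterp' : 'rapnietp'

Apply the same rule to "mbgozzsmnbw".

wbmogzzmsbn

In each case the input is transformed by: swap each adjacent pair of characters (1↔2, 3↔4, ...), then move the last character to the front.
Applying both steps to "mbgozzsmnbw": "bmogzzmsbnw", then "wbmogzzmsbn".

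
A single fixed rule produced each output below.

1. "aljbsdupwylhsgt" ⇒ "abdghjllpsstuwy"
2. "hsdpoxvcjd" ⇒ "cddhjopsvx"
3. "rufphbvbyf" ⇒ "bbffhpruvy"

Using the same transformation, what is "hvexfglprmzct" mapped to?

cefghlmprtvxz

Looking at the pairs, the operation is to sort the characters into alphabetical order.
"hvexfglprmzct" → "cefghlmprtvxz".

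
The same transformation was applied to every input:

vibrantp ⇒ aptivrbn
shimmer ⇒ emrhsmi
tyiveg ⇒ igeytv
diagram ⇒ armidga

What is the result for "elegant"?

natlege

The transformation: swap each adjacent pair of characters (1↔2, 3↔4, ...), then move the last 3 characters to the front (rotate right by 3).
Applying both steps to "elegant": "legenat", then "natlege".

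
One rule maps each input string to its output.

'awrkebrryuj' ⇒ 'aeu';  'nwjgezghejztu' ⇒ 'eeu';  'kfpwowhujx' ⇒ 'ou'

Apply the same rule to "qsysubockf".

uo

Each output is the input with this applied: keep only the vowels.
For "qsysubockf" the result is "uo".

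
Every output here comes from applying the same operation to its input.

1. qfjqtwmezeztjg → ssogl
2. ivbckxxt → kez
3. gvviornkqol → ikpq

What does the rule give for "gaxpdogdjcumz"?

In each case the input is transformed by: shift every letter 2 places forward in the alphabet (wrapping around), then keep one character in every 3, starting at position 1 (positions 1st, 4th, 7th, ...).
"gaxpdogdjcumz" → "iczrfqiflewob" → "irieb".

irieb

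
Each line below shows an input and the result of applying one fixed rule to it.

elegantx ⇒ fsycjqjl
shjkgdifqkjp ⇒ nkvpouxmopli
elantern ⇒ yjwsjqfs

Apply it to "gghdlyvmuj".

The rule is to swap the front and back halves of the string, then shift every letter 5 places forward in the alphabet (wrapping around).
Applying both steps to "gghdlyvmuj": "yvmujgghdl", then "darzollmiq".
(Check on "elegantx": → "antxeleg" → "fsycjqjl" ✓)

darzollmiq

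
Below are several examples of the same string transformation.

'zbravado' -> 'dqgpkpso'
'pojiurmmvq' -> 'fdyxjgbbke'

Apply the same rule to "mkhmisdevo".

dzwbxhstkb

The transformation: shift every letter 11 places backward in the alphabet (wrapping around), then swap the first and last characters.
Applying both steps to "mkhmisdevo": "bzwbxhstkd", then "dzwbxhstkb".
(Check on "zbravado": → "oqgpkpsd" → "dqgpkpso" ✓)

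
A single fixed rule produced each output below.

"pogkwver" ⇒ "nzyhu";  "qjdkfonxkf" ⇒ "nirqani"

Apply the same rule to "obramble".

dpeoh

Looking at the pairs, the operation is to shift every letter 3 places forward in the alphabet (wrapping around), then delete the first 3 characters.
On "obramble": the first step gives "reudpeoh", and the second then gives "dpeoh".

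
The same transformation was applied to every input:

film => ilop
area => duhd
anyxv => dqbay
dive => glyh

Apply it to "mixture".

plawxuh

Rule — shift every letter 3 places forward in the alphabet (wrapping around).
On "mixture" that produces "plawxuh".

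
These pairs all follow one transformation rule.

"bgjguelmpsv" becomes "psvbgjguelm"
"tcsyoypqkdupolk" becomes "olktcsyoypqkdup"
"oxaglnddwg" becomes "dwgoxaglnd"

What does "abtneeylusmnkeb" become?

The rule is to move the last 3 characters to the front (rotate right by 3).
"abtneeylusmnkeb" → "kebabtneeylusmn".

kebabtneeylusmn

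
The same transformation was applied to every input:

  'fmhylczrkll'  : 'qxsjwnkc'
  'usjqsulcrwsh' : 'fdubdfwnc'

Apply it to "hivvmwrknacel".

stggxhcvyl

In each case the input is transformed by: shift every letter 11 places forward in the alphabet (wrapping around), then delete the last 3 characters.
Working it through for "hivvmwrknacel": intermediate "stggxhcvylnpw", final "stggxhcvyl".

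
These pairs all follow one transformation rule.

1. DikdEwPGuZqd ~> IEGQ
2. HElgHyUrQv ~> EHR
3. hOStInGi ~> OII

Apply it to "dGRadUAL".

GDL

The pattern: keep one character in every 3, starting at position 2 (positions 2nd, 5th, 8th, ...), then convert every letter to uppercase.
On "dGRadUAL": the first step gives "GdL", and the second then gives "GDL".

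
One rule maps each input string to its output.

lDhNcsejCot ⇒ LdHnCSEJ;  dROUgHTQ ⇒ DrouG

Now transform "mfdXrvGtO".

Rule — delete the last 3 characters, then flip the case of every letter.
Applying both steps to "mfdXrvGtO": "mfdXrv", then "MFDxRV".

MFDxRV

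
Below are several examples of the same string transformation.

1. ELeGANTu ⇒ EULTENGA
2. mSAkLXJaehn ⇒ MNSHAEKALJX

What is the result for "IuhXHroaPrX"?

IXURHPXAHOR

Each output is the input with this applied: take characters alternately from the front and the back (1st, last, 2nd, 2nd-last, ...), then convert every letter to uppercase.
On "IuhXHroaPrX": the first step gives "IXurhPXaHor", and the second then gives "IXURHPXAHOR".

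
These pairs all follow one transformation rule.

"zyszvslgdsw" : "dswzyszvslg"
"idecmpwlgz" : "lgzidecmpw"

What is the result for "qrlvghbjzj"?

jzjqrlvghb

The pattern: move the last 3 characters to the front (rotate right by 3).
Applying that to "qrlvghbjzj" gives "jzjqrlvghb".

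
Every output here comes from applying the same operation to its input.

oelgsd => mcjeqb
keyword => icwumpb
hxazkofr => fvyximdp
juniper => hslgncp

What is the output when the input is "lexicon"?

jcvgaml

Looking at the pairs, the operation is to shift every letter 2 places backward in the alphabet (wrapping around).
So "lexicon" becomes "jcvgaml".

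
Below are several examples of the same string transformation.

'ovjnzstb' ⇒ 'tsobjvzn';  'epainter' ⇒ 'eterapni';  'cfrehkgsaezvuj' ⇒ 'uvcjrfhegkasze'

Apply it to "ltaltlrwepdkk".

In each case the input is transformed by: move the last 3 characters to the front (rotate right by 3), then swap each adjacent pair of characters (1↔2, 3↔4, ...).
Applying both steps to "ltaltlrwepdkk": "dkkltaltlrwep", then "kdlkattlrlewp".

kdlkattlrlewp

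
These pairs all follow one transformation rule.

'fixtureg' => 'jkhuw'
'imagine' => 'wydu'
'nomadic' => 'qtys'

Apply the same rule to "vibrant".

hqdj

In each case the input is transformed by: delete the first 3 characters, then shift every letter 10 places backward in the alphabet (wrapping around).
Starting from "vibrant": after the first operation, "rant"; after the second, "hqdj".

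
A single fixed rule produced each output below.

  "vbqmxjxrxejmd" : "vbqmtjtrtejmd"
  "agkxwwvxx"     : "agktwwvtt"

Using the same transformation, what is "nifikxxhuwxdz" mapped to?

nifiktthuwtdz

In each case the input is transformed by: replace every "x" with "t".
So "nifikxxhuwxdz" becomes "nifiktthuwtdz".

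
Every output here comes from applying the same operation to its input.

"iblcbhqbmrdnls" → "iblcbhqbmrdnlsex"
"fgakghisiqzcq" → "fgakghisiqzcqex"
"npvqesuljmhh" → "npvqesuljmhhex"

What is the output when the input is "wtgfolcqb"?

Each output is the input with this applied: append "ex".
On "wtgfolcqb" that produces "wtgfolcqbex".

wtgfolcqbex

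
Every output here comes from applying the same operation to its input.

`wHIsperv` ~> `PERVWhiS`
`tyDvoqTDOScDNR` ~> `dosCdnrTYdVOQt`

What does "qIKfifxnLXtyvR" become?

Looking at the pairs, the operation is to flip the case of every letter, then swap the front and back halves of the string.
For "qIKfifxnLXtyvR", step one produces "QikFIFXNlxTYVr"; step two turns that into "NlxTYVrQikFIFX".

NlxTYVrQikFIFX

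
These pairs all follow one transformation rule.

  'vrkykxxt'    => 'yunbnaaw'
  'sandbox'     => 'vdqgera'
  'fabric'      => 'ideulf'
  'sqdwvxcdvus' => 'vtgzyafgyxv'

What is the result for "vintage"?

ylqwdjh

The rule is to shift every letter 3 places forward in the alphabet (wrapping around).
Doing the same to "vintage": "ylqwdjh".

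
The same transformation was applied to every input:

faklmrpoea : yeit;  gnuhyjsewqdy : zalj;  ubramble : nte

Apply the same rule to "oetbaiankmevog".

The rule is to keep one character in every 3, starting at position 1 (positions 1st, 4th, 7th, ...), then shift every letter 7 places backward in the alphabet (wrapping around).
So "oetbaiankmevog" becomes "hutfh".

hutfh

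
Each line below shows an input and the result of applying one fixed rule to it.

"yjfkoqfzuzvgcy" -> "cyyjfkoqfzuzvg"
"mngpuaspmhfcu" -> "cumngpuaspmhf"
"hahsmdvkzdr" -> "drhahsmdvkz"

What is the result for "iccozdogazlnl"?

nliccozdogazl

Each output is the input with this applied: move the last 2 characters to the front (rotate right by 2).
"iccozdogazlnl" → "nliccozdogazl".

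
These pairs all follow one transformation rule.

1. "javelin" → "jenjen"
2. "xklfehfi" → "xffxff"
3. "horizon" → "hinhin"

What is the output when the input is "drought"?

What's happening: keep one character in every 3, starting at position 1 (positions 1st, 4th, 7th, ...), then write the whole string twice.
Starting from "drought": after the first operation, "dut"; after the second, "dutdut".

dutdut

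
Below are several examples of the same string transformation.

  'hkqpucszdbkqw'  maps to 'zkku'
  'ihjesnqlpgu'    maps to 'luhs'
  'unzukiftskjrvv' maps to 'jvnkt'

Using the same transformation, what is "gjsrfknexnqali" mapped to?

In each case the input is transformed by: keep one character in every 3, starting at position 2 (positions 2nd, 5th, 8th, ...), then move the last 2 characters to the front (rotate right by 2).
Starting from "gjsrfknexnqali": after the first operation, "jfeqi"; after the second, "qijfe".

qijfe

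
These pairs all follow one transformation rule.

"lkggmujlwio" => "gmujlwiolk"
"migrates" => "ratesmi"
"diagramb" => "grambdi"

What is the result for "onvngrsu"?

Each output is the input with this applied: move the first 2 characters to the end (rotate left by 2), then delete the first character.
So "onvngrsu" becomes "ngrsuon".
(Check on "migrates": → "gratesmi" → "ratesmi" ✓)

ngrsuon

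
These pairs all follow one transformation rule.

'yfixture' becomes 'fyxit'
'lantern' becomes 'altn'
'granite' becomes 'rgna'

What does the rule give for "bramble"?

The pattern: delete the last 3 characters, then swap each adjacent pair of characters (1↔2, 3↔4, ...).
For "bramble", step one produces "bram"; step two turns that into "rbma".

rbma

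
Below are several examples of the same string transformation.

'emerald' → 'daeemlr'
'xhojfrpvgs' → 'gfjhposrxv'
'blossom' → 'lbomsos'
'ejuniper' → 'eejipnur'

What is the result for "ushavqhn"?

What's happening: sort the characters into alphabetical order, then swap each adjacent pair of characters (1↔2, 3↔4, ...).
For "ushavqhn", step one produces "ahhnqsuv"; step two turns that into "hanhsqvu".
(Check on "emerald": → "adeelmr" → "daeemlr" ✓)

hanhsqvu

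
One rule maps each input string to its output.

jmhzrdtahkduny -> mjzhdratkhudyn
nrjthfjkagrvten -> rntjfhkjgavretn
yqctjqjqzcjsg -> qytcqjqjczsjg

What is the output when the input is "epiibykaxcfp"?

peiiybakcxpf

Each output is the input with this applied: swap each adjacent pair of characters (1↔2, 3↔4, ...).
For "epiibykaxcfp" the result is "peiiybakcxpf".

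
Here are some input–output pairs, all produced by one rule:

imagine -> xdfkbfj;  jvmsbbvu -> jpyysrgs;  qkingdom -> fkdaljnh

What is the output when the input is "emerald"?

The pattern: shift every letter 3 places backward in the alphabet (wrapping around), then move the first 2 characters to the end (rotate left by 2).
Applying both steps to "emerald": "bjboxia", then "boxiabj".

boxiabj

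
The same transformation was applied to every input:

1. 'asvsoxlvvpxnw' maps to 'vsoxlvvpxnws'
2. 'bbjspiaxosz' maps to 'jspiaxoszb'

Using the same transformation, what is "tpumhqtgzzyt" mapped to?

The rule is to delete the first character, then move the first character to the end.
On "tpumhqtgzzyt": the first step gives "pumhqtgzzyt", and the second then gives "umhqtgzzytp".

umhqtgzzytp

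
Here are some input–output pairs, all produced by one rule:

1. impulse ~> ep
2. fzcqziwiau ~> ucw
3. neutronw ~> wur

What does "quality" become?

ya

The rule is to take characters alternately from the front and the back (1st, last, 2nd, 2nd-last, ...), then keep one character in every 3, starting at position 2 (positions 2nd, 5th, 8th, ...).
Applying that to "quality" gives "ya".
(Check on "neutronw": → "nwenuotr" → "wur" ✓)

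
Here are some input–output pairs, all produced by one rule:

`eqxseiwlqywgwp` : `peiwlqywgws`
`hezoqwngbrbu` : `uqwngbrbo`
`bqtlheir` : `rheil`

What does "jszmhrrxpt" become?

The pattern: delete the first 3 characters, then swap the first and last characters.
For "jszmhrrxpt", step one produces "mhrrxpt"; step two turns that into "thrrxpm".

thrrxpm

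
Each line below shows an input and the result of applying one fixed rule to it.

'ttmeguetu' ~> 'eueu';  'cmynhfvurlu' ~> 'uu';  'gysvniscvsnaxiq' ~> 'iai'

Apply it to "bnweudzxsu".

euu

In each case the input is transformed by: keep only the vowels.
On "bnweudzxsu" that produces "euu".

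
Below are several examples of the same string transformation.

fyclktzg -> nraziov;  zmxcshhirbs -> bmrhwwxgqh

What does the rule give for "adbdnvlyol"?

sqsckanda

What's happening: shift every letter 11 places backward in the alphabet (wrapping around), then delete the first character.
So "adbdnvlyol" becomes "sqsckanda".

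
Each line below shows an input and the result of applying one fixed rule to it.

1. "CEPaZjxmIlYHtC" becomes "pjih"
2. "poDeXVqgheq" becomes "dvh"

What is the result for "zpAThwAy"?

Rule — keep one character in every 3, starting at position 3 (positions 3rd, 6th, 9th, ...), then convert every letter to lowercase.
Applying both steps to "zpAThwAy": "Aw", then "aw".
(Check on "poDeXVqgheq": → "DVh" → "dvh" ✓)

aw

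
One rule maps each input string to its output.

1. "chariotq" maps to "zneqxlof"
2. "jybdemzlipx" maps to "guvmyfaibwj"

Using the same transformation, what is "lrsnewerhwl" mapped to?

Rule — shift every letter 3 places backward in the alphabet (wrapping around), then take characters alternately from the front and the back (1st, last, 2nd, 2nd-last, ...).
"lrsnewerhwl" → "iopkbtboeti" → "iiotpekobbt".

iiotpekobbt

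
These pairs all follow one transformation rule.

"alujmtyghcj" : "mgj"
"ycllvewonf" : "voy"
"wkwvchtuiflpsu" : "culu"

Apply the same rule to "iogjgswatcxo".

In each case the input is transformed by: move the first 2 characters to the end (rotate left by 2), then keep one character in every 3, starting at position 3 (positions 3rd, 6th, 9th, ...).
"iogjgswatcxo" → "gjgswatcxoio" → "gaxo".

gaxo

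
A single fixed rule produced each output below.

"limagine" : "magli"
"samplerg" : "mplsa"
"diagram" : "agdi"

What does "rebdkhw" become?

The transformation: delete the last 3 characters, then move the first 2 characters to the end (rotate left by 2).
"rebdkhw" → "rebd" → "bdre".

bdre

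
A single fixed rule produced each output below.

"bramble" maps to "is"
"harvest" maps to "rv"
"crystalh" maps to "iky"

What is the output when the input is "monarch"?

The pattern: keep one character in every 3, starting at position 2 (positions 2nd, 5th, 8th, ...), then shift every letter 9 places backward in the alphabet (wrapping around).
Starting from "monarch": after the first operation, "or"; after the second, "fi".

fi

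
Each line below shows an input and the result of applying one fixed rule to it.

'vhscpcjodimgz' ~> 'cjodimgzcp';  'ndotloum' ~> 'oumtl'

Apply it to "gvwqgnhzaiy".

What's happening: delete the first 3 characters, then move the first 2 characters to the end (rotate left by 2).
For "gvwqgnhzaiy", step one produces "qgnhzaiy"; step two turns that into "nhzaiyqg".

nhzaiyqg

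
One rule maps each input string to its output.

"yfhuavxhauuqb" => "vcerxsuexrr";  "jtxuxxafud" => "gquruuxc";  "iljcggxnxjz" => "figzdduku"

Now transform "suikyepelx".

prfhvbmb

Each output is the input with this applied: shift every letter 3 places backward in the alphabet (wrapping around), then delete the last 2 characters.
Working it through for "suikyepelx": intermediate "prfhvbmbiu", final "prfhvbmb".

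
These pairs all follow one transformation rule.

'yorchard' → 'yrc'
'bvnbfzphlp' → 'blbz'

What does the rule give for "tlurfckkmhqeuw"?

The transformation: take characters alternately from the front and the back (1st, last, 2nd, 2nd-last, ...), then keep one character in every 3, starting at position 1 (positions 1st, 4th, 7th, ...).
"tlurfckkmhqeuw" → "twluuerqfhcmkk" → "turhk".

turhk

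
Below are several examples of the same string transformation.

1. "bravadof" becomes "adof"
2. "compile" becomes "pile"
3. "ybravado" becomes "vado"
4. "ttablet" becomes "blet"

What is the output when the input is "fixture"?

ture

In each case the input is transformed by: keep only the last 4 characters.
On "fixture" that produces "ture".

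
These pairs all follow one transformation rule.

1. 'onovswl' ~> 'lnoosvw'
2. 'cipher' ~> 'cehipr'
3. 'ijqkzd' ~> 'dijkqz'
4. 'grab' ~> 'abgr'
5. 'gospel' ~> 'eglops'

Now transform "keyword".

The rule is to sort the characters into alphabetical order.
Applying that to "keyword" gives "dekorwy".

dekorwy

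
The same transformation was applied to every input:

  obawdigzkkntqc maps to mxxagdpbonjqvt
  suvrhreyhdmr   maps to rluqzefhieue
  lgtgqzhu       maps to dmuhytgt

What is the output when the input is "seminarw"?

anejfrzv

Each output is the input with this applied: shift every letter 13 places forward in the alphabet (wrapping around) — i.e. ROT13, then swap the front and back halves of the string.
Starting from "seminarw": after the first operation, "frzvanej"; after the second, "anejfrzv".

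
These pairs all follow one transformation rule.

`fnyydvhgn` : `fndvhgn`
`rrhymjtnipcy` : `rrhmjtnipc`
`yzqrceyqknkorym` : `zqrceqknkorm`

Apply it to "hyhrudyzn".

hhrudzn

The transformation: remove every "y".
So "hyhrudyzn" becomes "hhrudzn".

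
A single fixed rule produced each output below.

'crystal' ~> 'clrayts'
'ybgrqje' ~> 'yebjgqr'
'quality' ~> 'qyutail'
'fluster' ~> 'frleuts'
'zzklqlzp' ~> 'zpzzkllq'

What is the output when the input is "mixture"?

meirxut

Rule — take characters alternately from the front and the back (1st, last, 2nd, 2nd-last, ...).
For "mixture" the result is "meirxut".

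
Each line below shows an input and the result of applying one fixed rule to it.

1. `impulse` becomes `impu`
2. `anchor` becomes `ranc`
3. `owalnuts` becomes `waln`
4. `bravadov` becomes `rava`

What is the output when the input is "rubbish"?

rubb

Looking at the pairs, the operation is to move the last 3 characters to the front (rotate right by 3), then keep only the last 4 characters.
Starting from "rubbish": after the first operation, "ishrubb"; after the second, "rubb".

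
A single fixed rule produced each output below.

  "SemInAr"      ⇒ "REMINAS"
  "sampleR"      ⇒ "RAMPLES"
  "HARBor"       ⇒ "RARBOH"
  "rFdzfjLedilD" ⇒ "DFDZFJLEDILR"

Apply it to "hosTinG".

GOSTINH

Rule — swap the first and last characters, then convert every letter to uppercase.
"hosTinG" → "GosTinh" → "GOSTINH".
(Check on "sampleR": → "Ramples" → "RAMPLES" ✓)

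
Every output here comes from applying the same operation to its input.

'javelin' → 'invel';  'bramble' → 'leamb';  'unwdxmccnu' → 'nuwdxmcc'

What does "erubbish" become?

The transformation: delete the first 2 characters, then move the last 2 characters to the front (rotate right by 2).
So "erubbish" becomes "shubbi".
(Check on "unwdxmccnu": → "wdxmccnu" → "nuwdxmcc" ✓)

shubbi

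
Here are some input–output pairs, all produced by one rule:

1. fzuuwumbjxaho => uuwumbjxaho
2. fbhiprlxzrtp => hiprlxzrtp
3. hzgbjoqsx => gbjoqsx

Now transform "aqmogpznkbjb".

mogpznkbjb

The rule is to delete the first 2 characters.
So "aqmogpznkbjb" becomes "mogpznkbjb".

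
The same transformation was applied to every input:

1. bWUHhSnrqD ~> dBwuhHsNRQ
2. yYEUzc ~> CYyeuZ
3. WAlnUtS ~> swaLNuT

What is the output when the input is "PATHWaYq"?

Each output is the input with this applied: move the last character to the front, then flip the case of every letter.
Working it through for "PATHWaYq": intermediate "qPATHWaY", final "QpathwAy".

QpathwAy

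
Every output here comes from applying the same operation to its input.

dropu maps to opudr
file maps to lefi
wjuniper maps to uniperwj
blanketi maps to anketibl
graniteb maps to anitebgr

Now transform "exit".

Each output is the input with this applied: move the first 2 characters to the end (rotate left by 2).
"exit" → "itex".

itex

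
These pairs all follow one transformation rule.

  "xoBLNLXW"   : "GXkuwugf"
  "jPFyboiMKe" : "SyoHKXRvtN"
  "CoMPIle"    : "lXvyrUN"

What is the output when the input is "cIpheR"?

LrYQNa

The rule is to flip the case of every letter, then shift every letter 9 places forward in the alphabet (wrapping around).
For "cIpheR", step one produces "CiPHEr"; step two turns that into "LrYQNa".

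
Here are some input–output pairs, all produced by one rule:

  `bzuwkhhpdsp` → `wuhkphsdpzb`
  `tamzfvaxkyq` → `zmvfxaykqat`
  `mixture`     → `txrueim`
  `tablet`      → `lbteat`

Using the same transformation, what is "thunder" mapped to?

nuedrht

Looking at the pairs, the operation is to swap each adjacent pair of characters (1↔2, 3↔4, ...), then move the first 2 characters to the end (rotate left by 2).
Applying both steps to "thunder": "htnuedr", then "nuedrht".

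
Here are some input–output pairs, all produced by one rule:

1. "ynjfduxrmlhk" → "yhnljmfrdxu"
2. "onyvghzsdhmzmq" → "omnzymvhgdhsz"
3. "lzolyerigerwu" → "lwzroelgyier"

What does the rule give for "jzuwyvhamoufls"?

jlzfuuwoymvah

The transformation: delete the last character, then take characters alternately from the front and the back (1st, last, 2nd, 2nd-last, ...).
Applying both steps to "jzuwyvhamoufls": "jzuwyvhamoufl", then "jlzfuuwoymvah".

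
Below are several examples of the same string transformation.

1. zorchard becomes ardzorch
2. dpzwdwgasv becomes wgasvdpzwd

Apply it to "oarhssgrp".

Rule — move the first 3 characters to the end (rotate left by 3), then move the first 2 characters to the end (rotate left by 2).
Working it through for "oarhssgrp": intermediate "hssgrpoar", final "sgrpoarhs".
(Check on "dpzwdwgasv": → "wdwgasvdpz" → "wgasvdpzwd" ✓)

sgrpoarhs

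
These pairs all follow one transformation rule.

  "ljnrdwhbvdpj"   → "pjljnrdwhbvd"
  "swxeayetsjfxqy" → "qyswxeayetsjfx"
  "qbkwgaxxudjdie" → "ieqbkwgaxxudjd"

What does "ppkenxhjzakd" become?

Each output is the input with this applied: move the last 2 characters to the front (rotate right by 2).
So "ppkenxhjzakd" becomes "kdppkenxhjza".

kdppkenxhjza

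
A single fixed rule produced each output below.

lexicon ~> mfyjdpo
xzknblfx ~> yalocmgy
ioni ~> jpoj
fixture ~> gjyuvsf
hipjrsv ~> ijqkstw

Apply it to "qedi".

rfej

What's happening: shift every letter 1 place forward in the alphabet (wrapping around).
For "qedi" the result is "rfej".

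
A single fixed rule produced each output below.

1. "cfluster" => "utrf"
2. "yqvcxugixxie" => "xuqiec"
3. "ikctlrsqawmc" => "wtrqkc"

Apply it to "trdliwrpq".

wrpl

Looking at the pairs, the operation is to keep every other character starting from the second (positions 2nd, 4th, 6th, ...), then sort the characters into reverse alphabetical order.
Applying that to "trdliwrpq" gives "wrpl".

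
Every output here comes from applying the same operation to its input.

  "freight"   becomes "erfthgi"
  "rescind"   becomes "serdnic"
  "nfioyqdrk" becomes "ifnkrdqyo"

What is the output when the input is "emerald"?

What's happening: reverse the string, then move the last 3 characters to the front (rotate right by 3).
For "emerald", step one produces "dlareme"; step two turns that into "emedlar".
(Check on "nfioyqdrk": → "krdqyoifn" → "ifnkrdqyo" ✓)

emedlar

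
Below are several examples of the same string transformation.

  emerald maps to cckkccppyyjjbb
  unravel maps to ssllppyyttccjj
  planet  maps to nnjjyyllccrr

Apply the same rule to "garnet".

eeyyppllccrr

Looking at the pairs, the operation is to double every character, then shift every letter 2 places backward in the alphabet (wrapping around).
On "garnet": the first step gives "ggaarrnneett", and the second then gives "eeyyppllccrr".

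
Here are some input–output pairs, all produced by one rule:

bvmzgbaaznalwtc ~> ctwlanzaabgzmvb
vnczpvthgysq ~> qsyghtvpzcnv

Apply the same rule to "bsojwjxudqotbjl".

The transformation: reverse the string.
On "bsojwjxudqotbjl" that produces "ljbtoqduxjwjosb".

ljbtoqduxjwjosb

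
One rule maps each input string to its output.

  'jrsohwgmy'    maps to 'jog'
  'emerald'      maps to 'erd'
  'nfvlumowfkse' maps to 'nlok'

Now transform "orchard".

Looking at the pairs, the operation is to keep one character in every 3, starting at position 1 (positions 1st, 4th, 7th, ...).
Applying that to "orchard" gives "ohd".

ohd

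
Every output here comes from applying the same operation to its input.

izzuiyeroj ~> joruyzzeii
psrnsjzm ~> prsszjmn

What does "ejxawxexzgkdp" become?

egjkpwxxxzade

The rule is to sort the characters into alphabetical order, then move the first 3 characters to the end (rotate left by 3).
Working it through for "ejxawxexzgkdp": intermediate "adeegjkpwxxxz", final "egjkpwxxxzade".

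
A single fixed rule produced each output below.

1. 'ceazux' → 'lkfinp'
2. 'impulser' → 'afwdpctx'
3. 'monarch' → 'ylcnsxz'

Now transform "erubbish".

The rule is to shift every letter 11 places forward in the alphabet (wrapping around), then move the first 2 characters to the end (rotate left by 2).
For "erubbish", step one produces "pcfmmtds"; step two turns that into "fmmtdspc".

fmmtdspc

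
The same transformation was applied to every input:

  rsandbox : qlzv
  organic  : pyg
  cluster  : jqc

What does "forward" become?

The pattern: keep every other character starting from the second (positions 2nd, 4th, 6th, ...), then shift every letter 2 places backward in the alphabet (wrapping around).
Applying both steps to "forward": "owr", then "mup".

mup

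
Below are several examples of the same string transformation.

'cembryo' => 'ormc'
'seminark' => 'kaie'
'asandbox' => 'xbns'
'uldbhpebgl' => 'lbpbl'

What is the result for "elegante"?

The rule is to reverse the string, then keep every other character starting from the first (positions 1st, 3rd, 5th, ...).
Applying both steps to "elegante": "etnagele", then "engl".

engl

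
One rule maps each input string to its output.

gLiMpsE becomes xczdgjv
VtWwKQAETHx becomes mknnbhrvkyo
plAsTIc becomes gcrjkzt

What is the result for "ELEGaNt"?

What's happening: shift every letter 9 places backward in the alphabet (wrapping around), then convert every letter to lowercase.
Starting from "ELEGaNt": after the first operation, "VCVXrEk"; after the second, "vcvxrek".

vcvxrek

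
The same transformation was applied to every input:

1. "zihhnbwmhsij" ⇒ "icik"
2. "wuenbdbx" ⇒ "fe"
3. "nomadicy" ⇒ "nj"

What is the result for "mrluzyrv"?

The rule is to keep one character in every 3, starting at position 3 (positions 3rd, 6th, 9th, ...), then shift every letter 1 place forward in the alphabet (wrapping around).
Applying that to "mrluzyrv" gives "mz".

mz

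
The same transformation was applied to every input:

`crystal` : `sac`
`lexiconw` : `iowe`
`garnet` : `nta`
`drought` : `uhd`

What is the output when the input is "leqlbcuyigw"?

What's happening: move the first 2 characters to the end (rotate left by 2), then keep every other character starting from the second (positions 2nd, 4th, 6th, ...).
Working it through for "leqlbcuyigw": intermediate "qlbcuyigwle", final "lcygl".

lcygl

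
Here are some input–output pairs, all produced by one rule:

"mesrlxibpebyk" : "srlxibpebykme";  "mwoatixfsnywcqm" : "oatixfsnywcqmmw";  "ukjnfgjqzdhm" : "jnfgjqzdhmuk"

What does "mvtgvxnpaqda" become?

The rule is to move the first 2 characters to the end (rotate left by 2).
So "mvtgvxnpaqda" becomes "tgvxnpaqdamv".

tgvxnpaqdamv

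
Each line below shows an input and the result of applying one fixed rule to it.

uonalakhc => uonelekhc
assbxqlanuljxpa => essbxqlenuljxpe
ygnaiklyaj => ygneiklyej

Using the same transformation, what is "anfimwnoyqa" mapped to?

Rule — replace every "a" with "e".
For "anfimwnoyqa" the result is "enfimwnoyqe".

enfimwnoyqe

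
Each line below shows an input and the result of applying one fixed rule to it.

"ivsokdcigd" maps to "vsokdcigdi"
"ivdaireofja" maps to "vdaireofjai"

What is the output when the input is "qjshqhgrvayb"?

Looking at the pairs, the operation is to move the first character to the end.
Doing the same to "qjshqhgrvayb": "jshqhgrvaybq".

jshqhgrvaybq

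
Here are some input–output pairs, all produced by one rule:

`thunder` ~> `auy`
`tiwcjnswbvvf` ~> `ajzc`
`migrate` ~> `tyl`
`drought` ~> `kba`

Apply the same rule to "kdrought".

What's happening: shift every letter 7 places forward in the alphabet (wrapping around), then keep one character in every 3, starting at position 1 (positions 1st, 4th, 7th, ...).
On "kdrought": the first step gives "rkyvbnoa", and the second then gives "rvo".

rvo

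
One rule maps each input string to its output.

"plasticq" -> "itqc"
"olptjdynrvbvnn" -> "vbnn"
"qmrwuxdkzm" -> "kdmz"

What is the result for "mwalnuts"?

The pattern: swap each adjacent pair of characters (1↔2, 3↔4, ...), then keep only the last 4 characters.
Starting from "mwalnuts": after the first operation, "wmlaunst"; after the second, "unst".

unst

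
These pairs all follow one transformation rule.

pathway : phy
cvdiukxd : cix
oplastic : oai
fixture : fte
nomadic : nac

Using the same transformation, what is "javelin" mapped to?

The transformation: keep one character in every 3, starting at position 1 (positions 1st, 4th, 7th, ...).
Applying that to "javelin" gives "jen".

jen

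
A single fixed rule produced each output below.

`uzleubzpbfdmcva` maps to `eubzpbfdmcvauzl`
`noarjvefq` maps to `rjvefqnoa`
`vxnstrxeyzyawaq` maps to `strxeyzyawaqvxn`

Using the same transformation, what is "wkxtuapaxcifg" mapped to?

Each output is the input with this applied: move the first 3 characters to the end (rotate left by 3).
On "wkxtuapaxcifg" that produces "tuapaxcifgwkx".

tuapaxcifgwkx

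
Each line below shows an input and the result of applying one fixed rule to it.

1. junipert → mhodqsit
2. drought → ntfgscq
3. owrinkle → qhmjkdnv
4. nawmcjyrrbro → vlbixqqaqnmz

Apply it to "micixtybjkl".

What's happening: move the first 2 characters to the end (rotate left by 2), then shift every letter 1 place backward in the alphabet (wrapping around).
Starting from "micixtybjkl": after the first operation, "cixtybjklmi"; after the second, "bhwsxaijklh".

bhwsxaijklh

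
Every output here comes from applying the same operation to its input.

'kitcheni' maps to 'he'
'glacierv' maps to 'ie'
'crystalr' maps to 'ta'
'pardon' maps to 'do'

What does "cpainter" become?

The rule is to swap the front and back halves of the string, then keep only the first 2 characters.
Applying both steps to "cpainter": "ntercpai", then "nt".

nt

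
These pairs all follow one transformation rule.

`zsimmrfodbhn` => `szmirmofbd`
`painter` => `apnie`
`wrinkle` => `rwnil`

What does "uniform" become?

The transformation: swap each adjacent pair of characters (1↔2, 3↔4, ...), then delete the last 2 characters.
For "uniform", step one produces "nufirom"; step two turns that into "nufir".

nufir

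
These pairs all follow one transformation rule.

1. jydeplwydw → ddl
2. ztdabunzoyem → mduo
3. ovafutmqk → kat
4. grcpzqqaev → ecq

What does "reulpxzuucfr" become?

ruxu

The pattern: keep one character in every 3, starting at position 3 (positions 3rd, 6th, 9th, ...), then move the last character to the front.
On "reulpxzuucfr": the first step gives "uxur", and the second then gives "ruxu".
(Check on "grcpzqqaev": → "cqe" → "ecq" ✓)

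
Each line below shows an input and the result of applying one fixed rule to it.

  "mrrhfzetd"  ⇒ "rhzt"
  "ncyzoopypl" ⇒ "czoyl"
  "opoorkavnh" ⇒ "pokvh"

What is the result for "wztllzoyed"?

zlzyd

What's happening: keep every other character starting from the second (positions 2nd, 4th, 6th, ...).
So "wztllzoyed" becomes "zlzyd".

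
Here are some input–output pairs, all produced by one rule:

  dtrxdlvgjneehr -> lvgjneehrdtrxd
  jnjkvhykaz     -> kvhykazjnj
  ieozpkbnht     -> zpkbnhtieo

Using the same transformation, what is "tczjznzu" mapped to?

zjznzutc

The pattern: move the last 2 characters to the front (rotate right by 2), then swap the front and back halves of the string.
For "tczjznzu", step one produces "zutczjzn"; step two turns that into "zjznzutc".
(Check on "dtrxdlvgjneehr": → "hrdtrxdlvgjnee" → "lvgjneehrdtrxd" ✓)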